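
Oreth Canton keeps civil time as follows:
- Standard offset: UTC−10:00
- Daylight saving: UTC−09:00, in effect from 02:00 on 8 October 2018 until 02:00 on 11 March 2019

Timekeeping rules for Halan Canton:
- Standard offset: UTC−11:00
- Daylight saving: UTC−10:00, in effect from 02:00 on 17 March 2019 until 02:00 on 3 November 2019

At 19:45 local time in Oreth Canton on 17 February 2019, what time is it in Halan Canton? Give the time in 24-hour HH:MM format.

Daylight saving runs 8 October 2018 – 11 March 2019; 17 February 2019 is inside that window, so Oreth Canton is at UTC−09:00.
19:45 Oreth Canton + 9h = 04:45 UTC (rolling into the next day, 18 February 2019).
At the standard offset (UTC−11:00), 04:45 UTC − 11h = 17:45 Halan Canton standard time (rolling into the previous day, 17 February 2019).
Daylight saving runs 17 March – 3 November; the standard-time date in Halan Canton, 17 February 2019, is outside that window, so Halan Canton is on standard time at UTC−11:00.
04:45 UTC − 11h = 17:45 Halan Canton (rolling into the previous day, 17 February 2019).

17:45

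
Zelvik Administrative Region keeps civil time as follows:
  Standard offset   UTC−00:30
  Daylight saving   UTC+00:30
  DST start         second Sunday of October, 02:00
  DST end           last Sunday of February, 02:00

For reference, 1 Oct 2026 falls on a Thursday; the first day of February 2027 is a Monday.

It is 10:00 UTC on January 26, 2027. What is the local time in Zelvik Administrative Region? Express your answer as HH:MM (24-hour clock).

10:30

1 October 2026 is a Thursday, so the first Sunday is October 4 and the second is October 11.
1 February 2027 is a Monday, so Sundays fall on 7, 14, 21, 28; the last is February 28.
At the standard offset (UTC−00:30), 10:00 UTC − 0h30m = 09:30 Zelvik Administrative Region standard time.
The standard-time date in Zelvik Administrative Region, January 26, 2027, lies within the daylight-saving period (11 October 2026 – 28 February 2027), so Zelvik Administrative Region is on daylight time, UTC+00:30.
10:00 UTC + 0h30m = 10:30 local.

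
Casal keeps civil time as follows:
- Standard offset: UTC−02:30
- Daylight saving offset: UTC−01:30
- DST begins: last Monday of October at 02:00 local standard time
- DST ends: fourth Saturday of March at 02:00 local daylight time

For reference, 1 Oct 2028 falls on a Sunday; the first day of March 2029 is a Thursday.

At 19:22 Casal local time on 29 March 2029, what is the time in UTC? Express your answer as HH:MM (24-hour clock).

21:52

1 October 2028 is a Sunday, so Mondays fall on 2, 9, 16, 23, 30; the last is October 30.
1 March 2029 is a Thursday, so the first Saturday is March 3 and the fourth is March 24.
29 March 2029 does not fall between 30 October 2028 and 24 March 2029, so daylight saving is not in effect and Casal is at UTC−02:30.
19:22 local + 2h30m = 21:52 UTC.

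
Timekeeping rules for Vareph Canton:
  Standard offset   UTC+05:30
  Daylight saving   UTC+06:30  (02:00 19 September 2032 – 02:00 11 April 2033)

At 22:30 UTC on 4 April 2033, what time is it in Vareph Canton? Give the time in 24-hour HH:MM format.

05:00

At the standard offset (UTC+05:30), 22:30 UTC + 5h30m = 04:00 Vareph Canton standard time (rolling into the next day, 5 April 2033).
The standard-time date in Vareph Canton, 5 April 2033, falls between 19 September 2032 and 11 April 2033, so daylight saving is in effect and Vareph Canton is at UTC+06:30.
22:30 UTC + 6h30m = 05:00 local (rolling into the next day, 5 April 2033).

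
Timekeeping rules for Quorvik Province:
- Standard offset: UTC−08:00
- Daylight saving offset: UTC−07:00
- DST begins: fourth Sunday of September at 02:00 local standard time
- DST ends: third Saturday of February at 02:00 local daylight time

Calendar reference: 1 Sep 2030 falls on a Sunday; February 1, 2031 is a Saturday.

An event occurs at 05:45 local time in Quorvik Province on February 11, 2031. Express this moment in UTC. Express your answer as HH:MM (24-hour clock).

1 September 2030 is a Sunday, so the first Sunday is September 1 and the fourth is September 22.
1 February 2031 is a Saturday, so the first Saturday is February 1 and the third is February 15.
Daylight saving runs 22 September 2030 – 15 February 2031; February 11, 2031 is inside that window, so Quorvik Province is at UTC−07:00.
05:45 local + 7h = 12:45 UTC.

12:45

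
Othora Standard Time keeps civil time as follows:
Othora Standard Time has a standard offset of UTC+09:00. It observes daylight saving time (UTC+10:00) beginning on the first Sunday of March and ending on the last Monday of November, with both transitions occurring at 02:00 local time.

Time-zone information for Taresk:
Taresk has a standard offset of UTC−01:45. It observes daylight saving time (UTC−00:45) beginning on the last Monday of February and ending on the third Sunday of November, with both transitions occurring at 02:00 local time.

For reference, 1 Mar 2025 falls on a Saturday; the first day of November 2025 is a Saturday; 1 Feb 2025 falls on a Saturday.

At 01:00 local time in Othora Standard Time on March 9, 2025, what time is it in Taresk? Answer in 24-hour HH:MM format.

14:15

1 March 2025 is a Saturday, so the first Sunday is March 2.
1 November 2025 is a Saturday, so Mondays fall on 3, 10, 17, 24; the last is November 24.
Daylight saving runs 2 March – 24 November; March 9, 2025 is inside that window, so Othora Standard Time is at UTC+10:00.
01:00 Othora Standard Time − 10h = 15:00 UTC (rolling into the previous day, 8 March 2025).
1 February 2025 is a Saturday, so Mondays fall on 3, 10, 17, 24; the last is February 24.
1 November 2025 is a Saturday, so the first Sunday is November 2 and the third is November 16.
At the standard offset (UTC−01:45), 15:00 UTC − 1h45m = 13:15 Taresk standard time.
The standard-time date in Taresk, March 8, 2025, falls between 24 February and 16 November, so daylight saving is in effect and Taresk is at UTC−00:45.
15:00 UTC − 0h45m = 14:15 Taresk.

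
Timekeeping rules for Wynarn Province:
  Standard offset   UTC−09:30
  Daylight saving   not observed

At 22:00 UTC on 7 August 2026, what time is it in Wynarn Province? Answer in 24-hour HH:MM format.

Wynarn Province stays on UTC−09:30 all year.
22:00 UTC − 9h30m = 12:30 local.

12:30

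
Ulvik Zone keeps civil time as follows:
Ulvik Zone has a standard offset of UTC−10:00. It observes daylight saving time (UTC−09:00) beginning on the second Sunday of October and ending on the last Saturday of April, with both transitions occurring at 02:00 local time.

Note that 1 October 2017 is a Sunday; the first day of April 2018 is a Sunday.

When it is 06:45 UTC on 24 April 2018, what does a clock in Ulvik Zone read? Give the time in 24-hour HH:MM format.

1 October 2017 is a Sunday, so the first Sunday is October 1 and the second is October 8.
1 April 2018 is a Sunday, so Saturdays fall on 7, 14, 21, 28; the last is April 28.
At the standard offset (UTC−10:00), 06:45 UTC − 10h = 20:45 Ulvik Zone standard time (rolling into the previous day, 23 April 2018).
Daylight saving runs 8 October 2017 – 28 April 2018; the standard-time date in Ulvik Zone, 23 April 2018, is inside that window, so Ulvik Zone is at UTC−09:00.
06:45 UTC − 9h = 21:45 local (rolling into the previous day, 23 April 2018).

21:45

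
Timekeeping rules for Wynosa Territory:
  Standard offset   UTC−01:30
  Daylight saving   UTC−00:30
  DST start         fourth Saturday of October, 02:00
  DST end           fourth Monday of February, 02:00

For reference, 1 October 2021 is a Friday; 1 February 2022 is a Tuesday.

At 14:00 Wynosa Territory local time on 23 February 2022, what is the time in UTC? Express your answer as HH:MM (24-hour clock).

14:30

1 October 2021 is a Friday, so the first Saturday is October 2 and the fourth is October 23.
1 February 2022 is a Tuesday, so the first Monday is February 7 and the fourth is February 28.
23 February 2022 falls between 23 October 2021 and 28 February 2022, so daylight saving is in effect and Wynosa Territory is at UTC−00:30.
14:00 local + 0h30m = 14:30 UTC.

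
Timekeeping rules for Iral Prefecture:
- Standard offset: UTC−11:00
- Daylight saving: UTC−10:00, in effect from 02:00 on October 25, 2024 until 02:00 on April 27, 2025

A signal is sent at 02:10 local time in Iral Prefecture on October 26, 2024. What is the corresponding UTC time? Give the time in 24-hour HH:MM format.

October 26, 2024 falls between 25 October 2024 and 27 April 2025, so daylight saving is in effect and Iral Prefecture is at UTC−10:00.
02:10 local + 10h = 12:10 UTC.

12:10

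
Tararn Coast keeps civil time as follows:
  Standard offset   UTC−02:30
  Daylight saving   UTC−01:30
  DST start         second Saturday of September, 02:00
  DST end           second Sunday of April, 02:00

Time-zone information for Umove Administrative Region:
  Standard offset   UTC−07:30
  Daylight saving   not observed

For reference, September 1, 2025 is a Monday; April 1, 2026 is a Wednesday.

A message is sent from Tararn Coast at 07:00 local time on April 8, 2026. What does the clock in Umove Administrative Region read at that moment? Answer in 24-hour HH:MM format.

1 September 2025 is a Monday, so the first Saturday is September 6 and the second is September 13.
1 April 2026 is a Wednesday, so the first Sunday is April 5 and the second is April 12.
April 8, 2026 falls between 13 September 2025 and 12 April 2026, so daylight saving is in effect and Tararn Coast is at UTC−01:30.
07:00 Tararn Coast + 1h30m = 08:30 UTC.
Umove Administrative Region has no daylight saving, so its offset is UTC−07:30 year-round.
08:30 UTC − 7h30m = 01:00 Umove Administrative Region.

01:00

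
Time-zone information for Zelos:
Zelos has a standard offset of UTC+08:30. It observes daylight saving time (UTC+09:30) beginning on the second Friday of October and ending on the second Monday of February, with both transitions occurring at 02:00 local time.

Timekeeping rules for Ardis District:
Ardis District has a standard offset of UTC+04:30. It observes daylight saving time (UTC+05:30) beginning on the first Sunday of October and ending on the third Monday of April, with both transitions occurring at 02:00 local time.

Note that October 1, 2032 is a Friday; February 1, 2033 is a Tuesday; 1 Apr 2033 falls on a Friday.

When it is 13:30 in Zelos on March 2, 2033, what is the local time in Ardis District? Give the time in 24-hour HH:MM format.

1 October 2032 is a Friday, so the first Friday is October 1 and the second is October 8.
1 February 2033 is a Tuesday, so the first Monday is February 7 and the second is February 14.
March 2, 2033 is outside the daylight-saving period (8 October 2032 – 14 February 2033), so Zelos is on standard time, UTC+08:30.
13:30 Zelos − 8h30m = 05:00 UTC.
1 October 2032 is a Friday, so the first Sunday is October 3.
1 April 2033 is a Friday, so the first Monday is April 4 and the third is April 18.
At the standard offset (UTC+04:30), 05:00 UTC + 4h30m = 09:30 Ardis District standard time.
The standard-time date in Ardis District, March 2, 2033, lies within the daylight-saving period (3 October 2032 – 18 April 2033), so Ardis District is on daylight time, UTC+05:30.
05:00 UTC + 5h30m = 10:30 Ardis District.

10:30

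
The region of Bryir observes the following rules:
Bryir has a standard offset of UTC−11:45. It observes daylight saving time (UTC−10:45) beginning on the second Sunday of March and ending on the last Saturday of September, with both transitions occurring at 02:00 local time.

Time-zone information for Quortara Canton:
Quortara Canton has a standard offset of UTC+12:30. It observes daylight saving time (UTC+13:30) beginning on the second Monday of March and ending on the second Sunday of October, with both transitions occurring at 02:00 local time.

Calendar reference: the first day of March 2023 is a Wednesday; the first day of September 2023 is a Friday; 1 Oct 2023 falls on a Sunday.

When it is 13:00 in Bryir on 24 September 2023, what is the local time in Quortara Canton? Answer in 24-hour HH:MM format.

1 March 2023 is a Wednesday, so the first Sunday is March 5 and the second is March 12.
1 September 2023 is a Friday, so Saturdays fall on 2, 9, 16, 23, 30; the last is September 30.
24 September 2023 lies within the daylight-saving period (12 March – 30 September), so Bryir is on daylight time, UTC−10:45.
13:00 Bryir + 10h45m = 23:45 UTC.
1 March 2023 is a Wednesday, so the first Monday is March 6 and the second is March 13.
1 October 2023 is a Sunday, so the first Sunday is October 1 and the second is October 8.
At the standard offset (UTC+12:30), 23:45 UTC + 12h30m = 12:15 Quortara Canton standard time (rolling into the next day, 25 September 2023).
The standard-time date in Quortara Canton, 25 September 2023, lies within the daylight-saving period (13 March – 8 October), so Quortara Canton is on daylight time, UTC+13:30.
23:45 UTC + 13h30m = 13:15 Quortara Canton (rolling into the next day, 25 September 2023).

13:15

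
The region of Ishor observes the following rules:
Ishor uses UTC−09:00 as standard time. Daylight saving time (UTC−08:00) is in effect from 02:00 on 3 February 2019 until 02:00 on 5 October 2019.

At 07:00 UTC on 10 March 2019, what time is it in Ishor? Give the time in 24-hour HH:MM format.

At the standard offset (UTC−09:00), 07:00 UTC − 9h = 22:00 Ishor standard time (rolling into the previous day, 9 March 2019).
The standard-time date in Ishor, 9 March 2019, lies within the daylight-saving period (3 February – 5 October), so Ishor is on daylight time, UTC−08:00.
07:00 UTC − 8h = 23:00 local (rolling into the previous day, 9 March 2019).

23:00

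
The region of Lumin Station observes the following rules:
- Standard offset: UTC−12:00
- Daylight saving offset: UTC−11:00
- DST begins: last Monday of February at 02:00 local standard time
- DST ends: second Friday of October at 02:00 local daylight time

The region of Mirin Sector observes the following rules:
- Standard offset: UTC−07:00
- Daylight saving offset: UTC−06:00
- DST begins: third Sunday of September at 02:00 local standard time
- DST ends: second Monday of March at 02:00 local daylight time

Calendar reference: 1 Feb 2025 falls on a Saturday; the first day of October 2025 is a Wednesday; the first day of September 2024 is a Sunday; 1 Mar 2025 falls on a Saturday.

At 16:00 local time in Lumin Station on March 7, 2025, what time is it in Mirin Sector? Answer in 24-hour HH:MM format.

1 February 2025 is a Saturday, so Mondays fall on 3, 10, 17, 24; the last is February 24.
1 October 2025 is a Wednesday, so the first Friday is October 3 and the second is October 10.
March 7, 2025 falls between 24 February and 10 October, so daylight saving is in effect and Lumin Station is at UTC−11:00.
16:00 Lumin Station + 11h = 03:00 UTC (rolling into the next day, 8 March 2025).
1 September 2024 is a Sunday, so the first Sunday is September 1 and the third is September 15.
1 March 2025 is a Saturday, so the first Monday is March 3 and the second is March 10.
At the standard offset (UTC−07:00), 03:00 UTC − 7h = 20:00 Mirin Sector standard time (rolling into the previous day, 7 March 2025).
The standard-time date in Mirin Sector, March 7, 2025, falls between 15 September 2024 and 10 March 2025, so daylight saving is in effect and Mirin Sector is at UTC−06:00.
03:00 UTC − 6h = 21:00 Mirin Sector (rolling into the previous day, 7 March 2025).

21:00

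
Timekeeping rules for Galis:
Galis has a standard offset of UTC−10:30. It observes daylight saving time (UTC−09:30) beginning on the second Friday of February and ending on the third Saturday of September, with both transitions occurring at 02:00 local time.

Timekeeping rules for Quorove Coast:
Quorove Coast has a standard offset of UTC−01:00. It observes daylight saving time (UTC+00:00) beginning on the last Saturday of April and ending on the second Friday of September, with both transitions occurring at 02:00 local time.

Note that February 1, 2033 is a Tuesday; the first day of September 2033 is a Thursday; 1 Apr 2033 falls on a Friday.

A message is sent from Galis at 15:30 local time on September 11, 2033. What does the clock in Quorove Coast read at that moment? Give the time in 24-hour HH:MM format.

1 February 2033 is a Tuesday, so the first Friday is February 4 and the second is February 11.
1 September 2033 is a Thursday, so the first Saturday is September 3 and the third is September 17.
September 11, 2033 falls between 11 February and 17 September, so daylight saving is in effect and Galis is at UTC−09:30.
15:30 Galis + 9h30m = 01:00 UTC (rolling into the next day, 12 September 2033).
1 April 2033 is a Friday, so Saturdays fall on 2, 9, 16, 23, 30; the last is April 30.
1 September 2033 is a Thursday, so the first Friday is September 2 and the second is September 9.
At the standard offset (UTC−01:00), 01:00 UTC − 1h = 00:00 Quorove Coast standard time.
Daylight saving runs 30 April – 9 September; the standard-time date in Quorove Coast, September 12, 2033, is outside that window, so Quorove Coast is on standard time at UTC−01:00.
01:00 UTC − 1h = 00:00 Quorove Coast.

00:00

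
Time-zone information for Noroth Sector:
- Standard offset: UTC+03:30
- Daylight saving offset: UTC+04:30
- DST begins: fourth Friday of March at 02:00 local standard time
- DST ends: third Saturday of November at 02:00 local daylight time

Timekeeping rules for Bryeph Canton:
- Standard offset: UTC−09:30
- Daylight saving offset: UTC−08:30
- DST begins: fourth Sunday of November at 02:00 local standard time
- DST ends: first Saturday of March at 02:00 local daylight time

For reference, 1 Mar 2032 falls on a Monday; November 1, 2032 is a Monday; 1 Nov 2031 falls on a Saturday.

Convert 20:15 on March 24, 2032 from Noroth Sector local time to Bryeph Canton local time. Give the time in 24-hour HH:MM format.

1 March 2032 is a Monday, so the first Friday is March 5 and the fourth is March 26.
1 November 2032 is a Monday, so the first Saturday is November 6 and the third is November 20.
Daylight saving runs 26 March – 20 November; March 24, 2032 is outside that window, so Noroth Sector is on standard time at UTC+03:30.
20:15 Noroth Sector − 3h30m = 16:45 UTC.
1 November 2031 is a Saturday, so the first Sunday is November 2 and the fourth is November 23.
1 March 2032 is a Monday, so the first Saturday is March 6.
At the standard offset (UTC−09:30), 16:45 UTC − 9h30m = 07:15 Bryeph Canton standard time.
Daylight saving runs 23 November 2031 – 6 March 2032; the standard-time date in Bryeph Canton, March 24, 2032, is outside that window, so Bryeph Canton is on standard time at UTC−09:30.
16:45 UTC − 9h30m = 07:15 Bryeph Canton.

07:15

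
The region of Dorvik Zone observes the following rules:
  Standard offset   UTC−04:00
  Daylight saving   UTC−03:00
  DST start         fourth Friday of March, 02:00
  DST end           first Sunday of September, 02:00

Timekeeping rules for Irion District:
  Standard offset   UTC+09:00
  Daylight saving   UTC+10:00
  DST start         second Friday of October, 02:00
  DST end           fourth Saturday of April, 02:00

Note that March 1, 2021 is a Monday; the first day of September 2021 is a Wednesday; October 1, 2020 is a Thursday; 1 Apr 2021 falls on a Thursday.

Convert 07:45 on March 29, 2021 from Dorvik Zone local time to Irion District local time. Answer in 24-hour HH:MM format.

20:45

1 March 2021 is a Monday, so the first Friday is March 5 and the fourth is March 26.
1 September 2021 is a Wednesday, so the first Sunday is September 5.
March 29, 2021 lies within the daylight-saving period (26 March – 5 September), so Dorvik Zone is on daylight time, UTC−03:00.
07:45 Dorvik Zone + 3h = 10:45 UTC.
1 October 2020 is a Thursday, so the first Friday is October 2 and the second is October 9.
1 April 2021 is a Thursday, so the first Saturday is April 3 and the fourth is April 24.
At the standard offset (UTC+09:00), 10:45 UTC + 9h = 19:45 Irion District standard time.
Daylight saving runs 9 October 2020 – 24 April 2021; the standard-time date in Irion District, March 29, 2021, is inside that window, so Irion District is at UTC+10:00.
10:45 UTC + 10h = 20:45 Irion District.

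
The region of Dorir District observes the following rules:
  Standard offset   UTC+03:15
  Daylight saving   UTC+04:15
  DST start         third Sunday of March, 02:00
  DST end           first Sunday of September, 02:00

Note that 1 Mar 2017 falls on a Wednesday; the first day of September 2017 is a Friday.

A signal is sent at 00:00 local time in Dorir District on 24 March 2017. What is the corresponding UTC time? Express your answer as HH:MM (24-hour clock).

1 March 2017 is a Wednesday, so the first Sunday is March 5 and the third is March 19.
1 September 2017 is a Friday, so the first Sunday is September 3.
Daylight saving runs 19 March – 3 September; 24 March 2017 is inside that window, so Dorir District is at UTC+04:15.
00:00 local − 4h15m = 19:45 UTC (rolling into the previous day, 23 March 2017).

19:45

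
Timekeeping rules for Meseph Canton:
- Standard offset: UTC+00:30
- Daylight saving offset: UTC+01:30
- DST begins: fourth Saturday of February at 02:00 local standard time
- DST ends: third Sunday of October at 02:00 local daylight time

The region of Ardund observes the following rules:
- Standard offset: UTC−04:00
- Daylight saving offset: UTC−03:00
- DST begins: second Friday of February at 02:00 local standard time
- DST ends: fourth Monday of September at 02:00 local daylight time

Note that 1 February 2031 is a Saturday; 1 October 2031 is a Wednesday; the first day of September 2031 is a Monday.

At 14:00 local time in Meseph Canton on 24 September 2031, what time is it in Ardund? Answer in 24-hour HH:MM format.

08:30

1 February 2031 is a Saturday, so the first Saturday is February 1 and the fourth is February 22.
1 October 2031 is a Wednesday, so the first Sunday is October 5 and the third is October 19.
24 September 2031 lies within the daylight-saving period (22 February – 19 October), so Meseph Canton is on daylight time, UTC+01:30.
14:00 Meseph Canton − 1h30m = 12:30 UTC.
1 February 2031 is a Saturday, so the first Friday is February 7 and the second is February 14.
1 September 2031 is a Monday, so the first Monday is September 1 and the fourth is September 22.
At the standard offset (UTC−04:00), 12:30 UTC − 4h = 08:30 Ardund standard time.
Daylight saving runs 14 February – 22 September; the standard-time date in Ardund, 24 September 2031, is outside that window, so Ardund is on standard time at UTC−04:00.
12:30 UTC − 4h = 08:30 Ardund.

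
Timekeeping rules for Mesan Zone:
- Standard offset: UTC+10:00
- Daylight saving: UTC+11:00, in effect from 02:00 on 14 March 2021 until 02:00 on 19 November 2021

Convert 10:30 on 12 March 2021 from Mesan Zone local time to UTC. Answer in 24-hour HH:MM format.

12 March 2021 does not fall between 14 March and 19 November, so daylight saving is not in effect and Mesan Zone is at UTC+10:00.
10:30 local − 10h = 00:30 UTC.

00:30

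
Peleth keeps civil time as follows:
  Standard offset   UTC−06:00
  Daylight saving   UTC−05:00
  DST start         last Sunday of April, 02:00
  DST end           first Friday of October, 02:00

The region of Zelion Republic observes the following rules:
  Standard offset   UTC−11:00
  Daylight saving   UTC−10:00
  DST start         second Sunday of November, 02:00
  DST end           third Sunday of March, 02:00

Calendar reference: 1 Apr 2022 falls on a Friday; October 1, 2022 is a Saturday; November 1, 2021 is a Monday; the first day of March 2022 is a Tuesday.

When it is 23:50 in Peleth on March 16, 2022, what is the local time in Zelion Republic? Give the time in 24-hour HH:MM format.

1 April 2022 is a Friday, so Sundays fall on 3, 10, 17, 24; the last is April 24.
1 October 2022 is a Saturday, so the first Friday is October 7.
Daylight saving runs 24 April – 7 October; March 16, 2022 is outside that window, so Peleth is on standard time at UTC−06:00.
23:50 Peleth + 6h = 05:50 UTC (rolling into the next day, 17 March 2022).
1 November 2021 is a Monday, so the first Sunday is November 7 and the second is November 14.
1 March 2022 is a Tuesday, so the first Sunday is March 6 and the third is March 20.
At the standard offset (UTC−11:00), 05:50 UTC − 11h = 18:50 Zelion Republic standard time (rolling into the previous day, 16 March 2022).
Daylight saving runs 14 November 2021 – 20 March 2022; the standard-time date in Zelion Republic, March 16, 2022, is inside that window, so Zelion Republic is at UTC−10:00.
05:50 UTC − 10h = 19:50 Zelion Republic (rolling into the previous day, 16 March 2022).

19:50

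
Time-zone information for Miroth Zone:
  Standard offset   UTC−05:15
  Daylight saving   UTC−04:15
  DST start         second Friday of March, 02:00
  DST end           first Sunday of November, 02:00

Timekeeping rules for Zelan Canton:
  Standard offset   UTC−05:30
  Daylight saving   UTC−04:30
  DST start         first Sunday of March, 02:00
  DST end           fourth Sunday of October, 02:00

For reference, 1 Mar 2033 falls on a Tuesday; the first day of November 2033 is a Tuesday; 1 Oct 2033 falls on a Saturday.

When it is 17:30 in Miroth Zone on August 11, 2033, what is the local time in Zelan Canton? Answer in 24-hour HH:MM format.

17:15

1 March 2033 is a Tuesday, so the first Friday is March 4 and the second is March 11.
1 November 2033 is a Tuesday, so the first Sunday is November 6.
August 11, 2033 lies within the daylight-saving period (11 March – 6 November), so Miroth Zone is on daylight time, UTC−04:15.
17:30 Miroth Zone + 4h15m = 21:45 UTC.
1 March 2033 is a Tuesday, so the first Sunday is March 6.
1 October 2033 is a Saturday, so the first Sunday is October 2 and the fourth is October 23.
At the standard offset (UTC−05:30), 21:45 UTC − 5h30m = 16:15 Zelan Canton standard time.
The standard-time date in Zelan Canton, August 11, 2033, lies within the daylight-saving period (6 March – 23 October), so Zelan Canton is on daylight time, UTC−04:30.
21:45 UTC − 4h30m = 17:15 Zelan Canton.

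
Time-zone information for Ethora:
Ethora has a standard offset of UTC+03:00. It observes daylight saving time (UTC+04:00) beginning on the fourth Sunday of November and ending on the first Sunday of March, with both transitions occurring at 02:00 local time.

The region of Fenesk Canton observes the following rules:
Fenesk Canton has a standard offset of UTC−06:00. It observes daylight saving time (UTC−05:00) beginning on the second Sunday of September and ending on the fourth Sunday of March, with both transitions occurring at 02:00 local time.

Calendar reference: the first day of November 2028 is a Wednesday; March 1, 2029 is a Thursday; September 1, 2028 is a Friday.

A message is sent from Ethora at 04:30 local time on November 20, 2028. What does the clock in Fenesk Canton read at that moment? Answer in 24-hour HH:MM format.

1 November 2028 is a Wednesday, so the first Sunday is November 5 and the fourth is November 26.
1 March 2029 is a Thursday, so the first Sunday is March 4.
Daylight saving runs 26 November 2028 – 4 March 2029; November 20, 2028 is outside that window, so Ethora is on standard time at UTC+03:00.
04:30 Ethora − 3h = 01:30 UTC.
1 September 2028 is a Friday, so the first Sunday is September 3 and the second is September 10.
1 March 2029 is a Thursday, so the first Sunday is March 4 and the fourth is March 25.
At the standard offset (UTC−06:00), 01:30 UTC − 6h = 19:30 Fenesk Canton standard time (rolling into the previous day, 19 November 2028).
The standard-time date in Fenesk Canton, November 19, 2028, falls between 10 September 2028 and 25 March 2029, so daylight saving is in effect and Fenesk Canton is at UTC−05:00.
01:30 UTC − 5h = 20:30 Fenesk Canton (rolling into the previous day, 19 November 2028).

20:30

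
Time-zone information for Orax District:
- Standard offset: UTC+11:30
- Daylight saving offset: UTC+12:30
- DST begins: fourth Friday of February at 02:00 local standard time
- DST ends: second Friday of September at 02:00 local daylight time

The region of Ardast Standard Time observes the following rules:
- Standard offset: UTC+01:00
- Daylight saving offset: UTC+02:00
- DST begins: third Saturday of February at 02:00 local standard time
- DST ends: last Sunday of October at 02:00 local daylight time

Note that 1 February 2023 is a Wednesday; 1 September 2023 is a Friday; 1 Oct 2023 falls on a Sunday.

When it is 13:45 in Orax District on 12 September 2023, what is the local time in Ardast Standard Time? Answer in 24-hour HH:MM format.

1 February 2023 is a Wednesday, so the first Friday is February 3 and the fourth is February 24.
1 September 2023 is a Friday, so the first Friday is September 1 and the second is September 8.
12 September 2023 does not fall between 24 February and 8 September, so daylight saving is not in effect and Orax District is at UTC+11:30.
13:45 Orax District − 11h30m = 02:15 UTC.
1 February 2023 is a Wednesday, so the first Saturday is February 4 and the third is February 18.
1 October 2023 is a Sunday, so Sundays fall on 1, 8, 15, 22, 29; the last is October 29.
At the standard offset (UTC+01:00), 02:15 UTC + 1h = 03:15 Ardast Standard Time standard time.
The standard-time date in Ardast Standard Time, 12 September 2023, lies within the daylight-saving period (18 February – 29 October), so Ardast Standard Time is on daylight time, UTC+02:00.
02:15 UTC + 2h = 04:15 Ardast Standard Time.

04:15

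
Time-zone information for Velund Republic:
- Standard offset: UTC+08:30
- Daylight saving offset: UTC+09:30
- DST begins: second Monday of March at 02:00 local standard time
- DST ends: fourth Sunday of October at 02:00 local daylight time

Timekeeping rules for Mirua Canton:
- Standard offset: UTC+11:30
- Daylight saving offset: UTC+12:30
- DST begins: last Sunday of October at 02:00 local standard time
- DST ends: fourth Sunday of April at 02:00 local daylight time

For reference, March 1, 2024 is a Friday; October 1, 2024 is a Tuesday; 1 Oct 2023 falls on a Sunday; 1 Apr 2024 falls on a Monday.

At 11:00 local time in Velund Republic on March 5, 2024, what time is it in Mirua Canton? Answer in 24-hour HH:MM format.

15:00

1 March 2024 is a Friday, so the first Monday is March 4 and the second is March 11.
1 October 2024 is a Tuesday, so the first Sunday is October 6 and the fourth is October 27.
March 5, 2024 is outside the daylight-saving period (11 March – 27 October), so Velund Republic is on standard time, UTC+08:30.
11:00 Velund Republic − 8h30m = 02:30 UTC.
1 October 2023 is a Sunday, so Sundays fall on 1, 8, 15, 22, 29; the last is October 29.
1 April 2024 is a Monday, so the first Sunday is April 7 and the fourth is April 28.
At the standard offset (UTC+11:30), 02:30 UTC + 11h30m = 14:00 Mirua Canton standard time.
Daylight saving runs 29 October 2023 – 28 April 2024; the standard-time date in Mirua Canton, March 5, 2024, is inside that window, so Mirua Canton is at UTC+12:30.
02:30 UTC + 12h30m = 15:00 Mirua Canton.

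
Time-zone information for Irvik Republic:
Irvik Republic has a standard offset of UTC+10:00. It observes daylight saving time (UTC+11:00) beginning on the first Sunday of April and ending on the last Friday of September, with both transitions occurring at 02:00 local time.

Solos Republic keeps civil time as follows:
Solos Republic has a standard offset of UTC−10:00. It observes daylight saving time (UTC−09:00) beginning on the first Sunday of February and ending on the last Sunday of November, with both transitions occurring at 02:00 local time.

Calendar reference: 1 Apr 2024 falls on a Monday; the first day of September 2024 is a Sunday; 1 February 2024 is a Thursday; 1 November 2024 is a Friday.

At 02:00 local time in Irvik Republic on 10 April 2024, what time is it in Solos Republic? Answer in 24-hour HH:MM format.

1 April 2024 is a Monday, so the first Sunday is April 7.
1 September 2024 is a Sunday, so Fridays fall on 6, 13, 20, 27; the last is September 27.
10 April 2024 falls between 7 April and 27 September, so daylight saving is in effect and Irvik Republic is at UTC+11:00.
02:00 Irvik Republic − 11h = 15:00 UTC (rolling into the previous day, 9 April 2024).
1 February 2024 is a Thursday, so the first Sunday is February 4.
1 November 2024 is a Friday, so Sundays fall on 3, 10, 17, 24; the last is November 24.
At the standard offset (UTC−10:00), 15:00 UTC − 10h = 05:00 Solos Republic standard time.
The standard-time date in Solos Republic, 9 April 2024, falls between 4 February and 24 November, so daylight saving is in effect and Solos Republic is at UTC−09:00.
15:00 UTC − 9h = 06:00 Solos Republic.

06:00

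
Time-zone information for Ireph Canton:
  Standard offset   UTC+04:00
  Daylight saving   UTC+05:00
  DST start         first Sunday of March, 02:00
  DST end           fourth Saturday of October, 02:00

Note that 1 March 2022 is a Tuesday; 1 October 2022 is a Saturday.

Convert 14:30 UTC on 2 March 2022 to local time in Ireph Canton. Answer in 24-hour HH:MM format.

1 March 2022 is a Tuesday, so the first Sunday is March 6.
1 October 2022 is a Saturday, so the first Saturday is October 1 and the fourth is October 22.
At the standard offset (UTC+04:00), 14:30 UTC + 4h = 18:30 Ireph Canton standard time.
The standard-time date in Ireph Canton, 2 March 2022, does not fall between 6 March and 22 October, so daylight saving is not in effect and Ireph Canton is at UTC+04:00.
14:30 UTC + 4h = 18:30 local.

18:30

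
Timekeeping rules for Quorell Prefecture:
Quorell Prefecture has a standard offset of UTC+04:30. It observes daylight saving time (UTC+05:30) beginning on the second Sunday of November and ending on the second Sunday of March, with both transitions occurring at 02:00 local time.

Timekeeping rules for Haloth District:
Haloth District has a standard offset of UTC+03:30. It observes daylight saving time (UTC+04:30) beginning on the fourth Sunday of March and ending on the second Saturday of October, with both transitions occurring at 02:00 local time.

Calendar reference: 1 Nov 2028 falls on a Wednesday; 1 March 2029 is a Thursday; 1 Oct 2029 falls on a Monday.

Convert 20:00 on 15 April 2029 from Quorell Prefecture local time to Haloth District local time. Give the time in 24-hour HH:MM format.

20:00

1 November 2028 is a Wednesday, so the first Sunday is November 5 and the second is November 12.
1 March 2029 is a Thursday, so the first Sunday is March 4 and the second is March 11.
Daylight saving runs 12 November 2028 – 11 March 2029; 15 April 2029 is outside that window, so Quorell Prefecture is on standard time at UTC+04:30.
20:00 Quorell Prefecture − 4h30m = 15:30 UTC.
1 March 2029 is a Thursday, so the first Sunday is March 4 and the fourth is March 25.
1 October 2029 is a Monday, so the first Saturday is October 6 and the second is October 13.
At the standard offset (UTC+03:30), 15:30 UTC + 3h30m = 19:00 Haloth District standard time.
Daylight saving runs 25 March – 13 October; the standard-time date in Haloth District, 15 April 2029, is inside that window, so Haloth District is at UTC+04:30.
15:30 UTC + 4h30m = 20:00 Haloth District.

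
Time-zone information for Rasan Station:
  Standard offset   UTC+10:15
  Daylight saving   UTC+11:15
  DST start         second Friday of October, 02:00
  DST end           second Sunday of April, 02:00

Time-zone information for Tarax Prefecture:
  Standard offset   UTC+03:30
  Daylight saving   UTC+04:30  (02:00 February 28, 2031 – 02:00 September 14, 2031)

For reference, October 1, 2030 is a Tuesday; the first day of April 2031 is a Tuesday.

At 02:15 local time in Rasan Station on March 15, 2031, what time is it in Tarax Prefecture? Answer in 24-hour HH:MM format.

1 October 2030 is a Tuesday, so the first Friday is October 4 and the second is October 11.
1 April 2031 is a Tuesday, so the first Sunday is April 6 and the second is April 13.
Daylight saving runs 11 October 2030 – 13 April 2031; March 15, 2031 is inside that window, so Rasan Station is at UTC+11:15.
02:15 Rasan Station − 11h15m = 15:00 UTC (rolling into the previous day, 14 March 2031).
At the standard offset (UTC+03:30), 15:00 UTC + 3h30m = 18:30 Tarax Prefecture standard time.
The standard-time date in Tarax Prefecture, March 14, 2031, falls between 28 February and 14 September, so daylight saving is in effect and Tarax Prefecture is at UTC+04:30.
15:00 UTC + 4h30m = 19:30 Tarax Prefecture.

19:30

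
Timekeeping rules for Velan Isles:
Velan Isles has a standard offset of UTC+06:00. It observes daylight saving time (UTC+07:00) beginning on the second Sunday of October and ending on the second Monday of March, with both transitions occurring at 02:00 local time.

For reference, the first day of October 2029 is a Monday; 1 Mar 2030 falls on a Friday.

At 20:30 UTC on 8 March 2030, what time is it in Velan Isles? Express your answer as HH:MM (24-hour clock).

1 October 2029 is a Monday, so the first Sunday is October 7 and the second is October 14.
1 March 2030 is a Friday, so the first Monday is March 4 and the second is March 11.
At the standard offset (UTC+06:00), 20:30 UTC + 6h = 02:30 Velan Isles standard time (rolling into the next day, 9 March 2030).
The standard-time date in Velan Isles, 9 March 2030, lies within the daylight-saving period (14 October 2029 – 11 March 2030), so Velan Isles is on daylight time, UTC+07:00.
20:30 UTC + 7h = 03:30 local (rolling into the next day, 9 March 2030).

03:30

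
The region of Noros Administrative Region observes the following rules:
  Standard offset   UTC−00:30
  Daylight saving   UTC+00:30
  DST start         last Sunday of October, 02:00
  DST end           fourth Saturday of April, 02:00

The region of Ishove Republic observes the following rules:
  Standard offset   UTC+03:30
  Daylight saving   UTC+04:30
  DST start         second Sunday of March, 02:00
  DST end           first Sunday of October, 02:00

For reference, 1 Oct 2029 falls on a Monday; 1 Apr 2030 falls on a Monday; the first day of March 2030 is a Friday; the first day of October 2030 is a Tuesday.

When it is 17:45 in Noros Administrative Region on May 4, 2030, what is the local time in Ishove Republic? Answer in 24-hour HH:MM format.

22:45

1 October 2029 is a Monday, so Sundays fall on 7, 14, 21, 28; the last is October 28.
1 April 2030 is a Monday, so the first Saturday is April 6 and the fourth is April 27.
May 4, 2030 is outside the daylight-saving period (28 October 2029 – 27 April 2030), so Noros Administrative Region is on standard time, UTC−00:30.
17:45 Noros Administrative Region + 0h30m = 18:15 UTC.
1 March 2030 is a Friday, so the first Sunday is March 3 and the second is March 10.
1 October 2030 is a Tuesday, so the first Sunday is October 6.
At the standard offset (UTC+03:30), 18:15 UTC + 3h30m = 21:45 Ishove Republic standard time.
Daylight saving runs 10 March – 6 October; the standard-time date in Ishove Republic, May 4, 2030, is inside that window, so Ishove Republic is at UTC+04:30.
18:15 UTC + 4h30m = 22:45 Ishove Republic.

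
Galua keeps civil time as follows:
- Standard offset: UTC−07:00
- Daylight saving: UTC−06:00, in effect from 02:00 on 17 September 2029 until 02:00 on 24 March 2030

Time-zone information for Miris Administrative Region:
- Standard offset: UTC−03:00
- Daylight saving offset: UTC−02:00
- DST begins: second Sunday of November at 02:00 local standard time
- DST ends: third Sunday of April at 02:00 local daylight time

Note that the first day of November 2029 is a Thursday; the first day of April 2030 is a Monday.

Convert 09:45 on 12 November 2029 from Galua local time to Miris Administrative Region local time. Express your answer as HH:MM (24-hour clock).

12 November 2029 falls between 17 September 2029 and 24 March 2030, so daylight saving is in effect and Galua is at UTC−06:00.
09:45 Galua + 6h = 15:45 UTC.
1 November 2029 is a Thursday, so the first Sunday is November 4 and the second is November 11.
1 April 2030 is a Monday, so the first Sunday is April 7 and the third is April 21.
At the standard offset (UTC−03:00), 15:45 UTC − 3h = 12:45 Miris Administrative Region standard time.
Daylight saving runs 11 November 2029 – 21 April 2030; the standard-time date in Miris Administrative Region, 12 November 2029, is inside that window, so Miris Administrative Region is at UTC−02:00.
15:45 UTC − 2h = 13:45 Miris Administrative Region.

13:45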